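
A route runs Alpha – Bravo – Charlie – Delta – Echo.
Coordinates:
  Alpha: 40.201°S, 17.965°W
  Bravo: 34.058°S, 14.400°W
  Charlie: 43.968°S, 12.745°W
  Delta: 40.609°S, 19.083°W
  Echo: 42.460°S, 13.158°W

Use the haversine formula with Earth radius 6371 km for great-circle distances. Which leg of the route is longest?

Bravo–Charlie

Leg distances:
Alpha→Bravo: 752.5 km
Bravo→Charlie: 1111.1 km
Charlie→Delta: 641.0 km
Delta→Echo: 534.2 km
The longest leg is Bravo–Charlie at 1111.1 km.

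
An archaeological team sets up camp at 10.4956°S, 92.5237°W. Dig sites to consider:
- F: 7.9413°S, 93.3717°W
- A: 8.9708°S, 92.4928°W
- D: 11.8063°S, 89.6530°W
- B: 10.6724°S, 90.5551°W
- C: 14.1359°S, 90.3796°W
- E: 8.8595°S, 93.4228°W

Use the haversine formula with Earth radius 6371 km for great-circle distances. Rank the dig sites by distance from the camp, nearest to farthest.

A, E, B, F, D, C

Distance from the camp at 10.4956°S, 92.5237°W to each:
A 8.9708°S, 92.4928°W: 169.6 km
E 8.8595°S, 93.4228°W: 206.9 km
B 10.6724°S, 90.5551°W: 216.1 km
F 7.9413°S, 93.3717°W: 298.9 km
D 11.8063°S, 89.6530°W: 345.4 km
C 14.1359°S, 90.3796°W: 467.0 km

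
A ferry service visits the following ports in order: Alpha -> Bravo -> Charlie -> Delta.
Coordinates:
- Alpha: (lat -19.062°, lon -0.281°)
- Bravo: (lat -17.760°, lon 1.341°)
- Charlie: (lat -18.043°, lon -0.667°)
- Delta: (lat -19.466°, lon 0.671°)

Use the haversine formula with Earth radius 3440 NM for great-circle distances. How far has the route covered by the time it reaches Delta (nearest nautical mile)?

Leg distances:
Alpha→Bravo: 121.0 NM  (cumulative 121.0 NM)
Bravo→Charlie: 116.0 NM  (cumulative 237.0 NM)
Charlie→Delta: 114.4 NM  (cumulative 351.4 NM)
Cumulative distance at Delta ≈ 351 NM.

351 NM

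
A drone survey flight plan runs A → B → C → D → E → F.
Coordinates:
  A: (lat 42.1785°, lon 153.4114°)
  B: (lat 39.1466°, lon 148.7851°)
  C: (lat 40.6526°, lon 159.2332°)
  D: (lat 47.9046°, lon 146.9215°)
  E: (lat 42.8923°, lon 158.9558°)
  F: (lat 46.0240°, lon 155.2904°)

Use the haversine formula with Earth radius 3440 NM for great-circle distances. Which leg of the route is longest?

Leg distances:
A→B: 278.4 NM
B→C: 489.4 NM
C→D: 683.9 NM
D→E: 588.9 NM
E→F: 244.9 NM
The longest leg is C–D at 683.9 NM.

C–D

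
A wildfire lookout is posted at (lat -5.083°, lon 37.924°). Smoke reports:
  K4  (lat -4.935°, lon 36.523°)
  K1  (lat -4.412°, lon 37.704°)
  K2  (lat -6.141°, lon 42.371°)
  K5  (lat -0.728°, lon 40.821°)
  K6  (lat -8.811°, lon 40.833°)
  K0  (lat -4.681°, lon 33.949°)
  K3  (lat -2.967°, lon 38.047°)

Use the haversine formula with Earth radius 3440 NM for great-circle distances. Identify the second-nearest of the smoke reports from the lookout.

Distance to each, sorted:
K1: 42.4 NM
K4: 84.3 NM
K3: 127.3 NM
K0: 239.0 NM
K2: 273.2 NM
K6: 283.1 NM
K5: 313.9 NM
The second-nearest is K4 at 84.3 NM.

K4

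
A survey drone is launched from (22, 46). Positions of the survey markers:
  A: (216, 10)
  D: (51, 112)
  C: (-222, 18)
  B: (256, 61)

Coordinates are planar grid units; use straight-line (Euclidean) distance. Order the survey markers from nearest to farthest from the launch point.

D, A, B, C

Distance from the launch point at (22, 46) to each:
D (51, 112): 72.1
A (216, 10): 197.3
B (256, 61): 234.5
C (-222, 18): 245.6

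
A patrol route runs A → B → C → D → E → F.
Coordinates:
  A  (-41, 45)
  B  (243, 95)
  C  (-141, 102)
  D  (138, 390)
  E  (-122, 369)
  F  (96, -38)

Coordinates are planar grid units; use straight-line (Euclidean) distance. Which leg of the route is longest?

E–F

Leg distances:
A→B: 288.4
B→C: 384.1
C→D: 401.0
D→E: 260.8
E→F: 461.7
The longest leg is E–F at 461.7.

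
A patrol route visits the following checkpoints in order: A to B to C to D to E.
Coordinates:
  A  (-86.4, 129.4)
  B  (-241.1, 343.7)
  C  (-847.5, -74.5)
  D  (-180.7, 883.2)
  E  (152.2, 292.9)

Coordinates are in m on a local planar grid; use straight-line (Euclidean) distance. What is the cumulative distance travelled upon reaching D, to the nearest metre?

2168 m

Leg distances:
A→B: 264.3 m  (cumulative 264.3 m)
B→C: 736.6 m  (cumulative 1000.9 m)
C→D: 1167.0 m  (cumulative 2167.9 m)
Cumulative distance at D ≈ 2168 m.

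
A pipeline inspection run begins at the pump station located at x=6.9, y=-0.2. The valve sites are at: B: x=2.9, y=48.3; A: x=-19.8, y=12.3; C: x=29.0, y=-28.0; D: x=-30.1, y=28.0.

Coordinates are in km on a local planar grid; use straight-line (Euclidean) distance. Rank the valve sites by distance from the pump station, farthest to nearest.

B, D, C, A

Computing each straight-line distance from x=6.9, y=-0.2:
B x=2.9, y=48.3: 48.7 km
D x=-30.1, y=28.0: 46.5 km
C x=29.0, y=-28.0: 35.5 km
A x=-19.8, y=12.3: 29.5 km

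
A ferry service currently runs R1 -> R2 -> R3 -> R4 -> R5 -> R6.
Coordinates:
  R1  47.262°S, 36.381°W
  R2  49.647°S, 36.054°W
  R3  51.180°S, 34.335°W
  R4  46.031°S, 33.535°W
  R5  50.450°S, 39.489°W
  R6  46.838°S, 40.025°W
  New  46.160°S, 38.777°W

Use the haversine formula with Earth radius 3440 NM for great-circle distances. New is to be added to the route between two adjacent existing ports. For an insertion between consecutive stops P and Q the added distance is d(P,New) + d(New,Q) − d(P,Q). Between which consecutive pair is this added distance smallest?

Added distance for inserting New between each consecutive pair:
R1–R2: 211.3 NM
R2–R3: 472.1 NM
R3–R4: 256.5 NM
R4–R5: 121.2 NM
R5–R6: 106.9 NM
Smallest added distance is 106.9 NM, inserting between R5 and R6.

between R5 and R6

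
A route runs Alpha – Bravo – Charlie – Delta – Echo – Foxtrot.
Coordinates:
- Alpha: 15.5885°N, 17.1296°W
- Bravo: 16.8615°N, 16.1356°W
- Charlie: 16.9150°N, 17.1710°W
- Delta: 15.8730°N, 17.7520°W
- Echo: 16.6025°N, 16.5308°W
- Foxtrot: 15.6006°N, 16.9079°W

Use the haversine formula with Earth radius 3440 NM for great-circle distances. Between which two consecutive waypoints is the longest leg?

Leg distances:
Alpha→Bravo: 95.5 NM
Bravo→Charlie: 59.6 NM
Charlie→Delta: 70.9 NM
Delta→Echo: 82.9 NM
Echo→Foxtrot: 64.0 NM
The longest leg is Alpha–Bravo at 95.5 NM.

Alpha–Bravo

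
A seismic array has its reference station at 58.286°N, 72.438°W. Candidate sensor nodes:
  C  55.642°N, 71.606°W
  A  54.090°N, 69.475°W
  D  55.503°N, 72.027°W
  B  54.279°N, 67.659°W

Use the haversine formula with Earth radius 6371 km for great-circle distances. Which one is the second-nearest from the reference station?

D

Distances from the reference station (58.286°N, 72.438°W):
C: 298.3 km
D: 310.5 km
A: 501.2 km
B: 534.1 km
The second-nearest is D at 310.5 km.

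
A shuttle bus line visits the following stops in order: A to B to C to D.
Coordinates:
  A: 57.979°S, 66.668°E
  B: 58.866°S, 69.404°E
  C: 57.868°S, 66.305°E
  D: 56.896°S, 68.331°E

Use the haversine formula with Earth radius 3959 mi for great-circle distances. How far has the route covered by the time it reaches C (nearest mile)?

Leg distances:
A→B: 116.4 mi  (cumulative 116.4 mi)
B→C: 131.8 mi  (cumulative 248.2 mi)
Cumulative distance at C ≈ 248 mi.

248 mi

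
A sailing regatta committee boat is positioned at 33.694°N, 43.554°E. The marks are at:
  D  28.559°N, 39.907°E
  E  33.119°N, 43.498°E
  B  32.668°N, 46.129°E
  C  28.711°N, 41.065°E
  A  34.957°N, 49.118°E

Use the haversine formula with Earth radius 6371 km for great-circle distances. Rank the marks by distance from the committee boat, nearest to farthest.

Distance from the committee boat at 33.694°N, 43.554°E to each:
E 33.119°N, 43.498°E: 64.1 km
B 32.668°N, 46.129°E: 265.4 km
A 34.957°N, 49.118°E: 529.8 km
C 28.711°N, 41.065°E: 602.5 km
D 28.559°N, 39.907°E: 668.1 km

E, B, A, C, D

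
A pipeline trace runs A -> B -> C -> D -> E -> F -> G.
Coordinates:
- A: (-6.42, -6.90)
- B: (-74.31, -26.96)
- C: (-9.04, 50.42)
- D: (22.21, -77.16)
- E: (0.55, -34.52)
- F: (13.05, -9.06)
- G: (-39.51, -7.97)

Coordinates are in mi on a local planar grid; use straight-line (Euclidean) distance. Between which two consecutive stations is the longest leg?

Leg distances:
A→B: 70.8 mi
B→C: 101.2 mi
C→D: 131.4 mi
D→E: 47.8 mi
E→F: 28.4 mi
F→G: 52.6 mi
The longest leg is C–D at 131.4 mi.

C–D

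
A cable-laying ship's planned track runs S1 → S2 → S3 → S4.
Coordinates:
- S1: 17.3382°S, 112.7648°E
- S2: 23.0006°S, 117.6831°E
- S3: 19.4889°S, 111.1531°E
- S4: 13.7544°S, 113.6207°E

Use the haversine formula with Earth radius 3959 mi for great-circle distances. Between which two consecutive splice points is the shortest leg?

S3–S4

Leg distances:
S1→S2: 504.7 mi
S2→S3: 485.4 mi
S3→S4: 428.6 mi
The shortest leg is S3–S4 at 428.6 mi.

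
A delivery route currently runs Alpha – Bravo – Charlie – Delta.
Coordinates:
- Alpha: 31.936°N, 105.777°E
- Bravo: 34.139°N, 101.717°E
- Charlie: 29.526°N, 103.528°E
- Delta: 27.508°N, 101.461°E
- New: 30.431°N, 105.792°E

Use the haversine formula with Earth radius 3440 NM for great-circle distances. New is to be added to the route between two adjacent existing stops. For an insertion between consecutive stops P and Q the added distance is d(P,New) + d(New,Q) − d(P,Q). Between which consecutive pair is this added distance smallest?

between Bravo and Charlie

Added distance for inserting New between each consecutive pair:
Alpha–Bravo: 150.8 NM
Bravo–Charlie: 141.5 NM
Charlie–Delta: 253.9 NM
Smallest added distance is 141.5 NM, inserting between Bravo and Charlie.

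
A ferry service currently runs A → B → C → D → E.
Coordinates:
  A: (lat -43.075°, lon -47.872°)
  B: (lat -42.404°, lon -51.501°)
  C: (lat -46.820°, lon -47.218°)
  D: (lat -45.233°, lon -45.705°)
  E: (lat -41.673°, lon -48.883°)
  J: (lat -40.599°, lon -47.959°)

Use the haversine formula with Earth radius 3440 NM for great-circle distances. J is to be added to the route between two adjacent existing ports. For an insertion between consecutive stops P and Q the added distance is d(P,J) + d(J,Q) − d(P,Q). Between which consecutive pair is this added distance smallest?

between D and E

Added distance for inserting J between each consecutive pair:
A–B: 176.3 NM
B–C: 245.4 NM
C–D: 555.9 NM
D–E: 117.5 NM
Smallest added distance is 117.5 NM, inserting between D and E.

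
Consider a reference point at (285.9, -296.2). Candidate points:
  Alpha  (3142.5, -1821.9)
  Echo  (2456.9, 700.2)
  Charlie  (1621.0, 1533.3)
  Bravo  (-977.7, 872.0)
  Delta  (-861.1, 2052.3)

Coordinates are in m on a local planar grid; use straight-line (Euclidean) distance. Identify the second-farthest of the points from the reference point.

Delta

Distance to each, sorted:
Alpha: 3238.5 m
Delta: 2613.6 m
Echo: 2388.7 m
Charlie: 2264.9 m
Bravo: 1720.9 m
The second-farthest is Delta at 2613.6 m.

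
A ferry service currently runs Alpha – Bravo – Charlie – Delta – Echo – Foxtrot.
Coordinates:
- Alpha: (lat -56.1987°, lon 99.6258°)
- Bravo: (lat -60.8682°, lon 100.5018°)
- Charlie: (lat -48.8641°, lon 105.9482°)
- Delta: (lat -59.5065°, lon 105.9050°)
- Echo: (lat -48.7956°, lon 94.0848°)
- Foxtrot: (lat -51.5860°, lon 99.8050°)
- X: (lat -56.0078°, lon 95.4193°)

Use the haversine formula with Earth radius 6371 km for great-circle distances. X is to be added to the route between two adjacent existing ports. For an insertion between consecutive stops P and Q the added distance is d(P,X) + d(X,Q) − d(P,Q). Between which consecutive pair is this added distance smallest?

between Delta and Echo

Added distance for inserting X between each consecutive pair:
Alpha–Bravo: 355.7 km
Bravo–Charlie: 302.9 km
Charlie–Delta: 614.7 km
Delta–Echo: 126.0 km
Echo–Foxtrot: 864.9 km
Smallest added distance is 126.0 km, inserting between Delta and Echo.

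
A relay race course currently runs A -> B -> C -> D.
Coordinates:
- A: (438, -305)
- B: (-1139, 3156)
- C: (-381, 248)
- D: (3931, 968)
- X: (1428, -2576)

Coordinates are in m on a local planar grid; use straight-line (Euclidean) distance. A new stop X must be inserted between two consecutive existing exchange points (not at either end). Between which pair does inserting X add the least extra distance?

Added distance for inserting X between each consecutive pair:
A–B: 4954.6 m
B–C: 6629.1 m
C–D: 3320.8 m
Smallest added distance is 3320.8 m, inserting between C and D.

between C and D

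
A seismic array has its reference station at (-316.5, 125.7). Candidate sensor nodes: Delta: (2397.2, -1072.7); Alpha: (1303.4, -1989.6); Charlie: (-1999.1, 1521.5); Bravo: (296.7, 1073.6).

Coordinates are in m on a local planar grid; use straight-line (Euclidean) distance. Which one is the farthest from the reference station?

Delta

Distance to each, sorted:
Delta: 2966.5 m
Alpha: 2664.3 m
Charlie: 2186.2 m
Bravo: 1129.0 m
The farthest is Delta at 2966.5 m.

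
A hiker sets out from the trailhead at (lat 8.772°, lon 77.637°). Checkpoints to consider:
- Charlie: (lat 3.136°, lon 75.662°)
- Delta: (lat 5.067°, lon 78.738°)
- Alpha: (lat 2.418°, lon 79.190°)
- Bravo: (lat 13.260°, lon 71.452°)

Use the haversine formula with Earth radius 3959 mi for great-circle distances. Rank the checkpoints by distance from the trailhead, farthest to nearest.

Distance from the trailhead at (lat 8.772°, lon 77.637°) to each:
Bravo (lat 13.260°, lon 71.452°): 521.6 mi
Alpha (lat 2.418°, lon 79.190°): 451.8 mi
Charlie (lat 3.136°, lon 75.662°): 412.4 mi
Delta (lat 5.067°, lon 78.738°): 266.9 mi

Bravo, Alpha, Charlie, Delta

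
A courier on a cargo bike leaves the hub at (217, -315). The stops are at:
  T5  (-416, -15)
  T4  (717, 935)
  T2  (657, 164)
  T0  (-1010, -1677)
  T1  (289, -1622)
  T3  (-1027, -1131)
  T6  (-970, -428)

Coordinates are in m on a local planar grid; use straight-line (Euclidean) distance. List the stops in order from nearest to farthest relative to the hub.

T2, T5, T6, T1, T4, T3, T0

Computing each straight-line distance from (217, -315):
T2 (657, 164): 650.4 m
T5 (-416, -15): 700.5 m
T6 (-970, -428): 1192.4 m
T1 (289, -1622): 1309.0 m
T4 (717, 935): 1346.3 m
T3 (-1027, -1131): 1487.7 m
T0 (-1010, -1677): 1833.2 m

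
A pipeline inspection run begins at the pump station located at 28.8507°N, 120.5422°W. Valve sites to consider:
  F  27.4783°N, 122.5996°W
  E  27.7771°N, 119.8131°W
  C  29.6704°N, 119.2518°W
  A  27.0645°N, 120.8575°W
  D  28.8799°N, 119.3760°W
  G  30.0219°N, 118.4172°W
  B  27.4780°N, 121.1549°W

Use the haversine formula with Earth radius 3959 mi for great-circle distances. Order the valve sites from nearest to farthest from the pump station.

Distance from the pump station at 28.8507°N, 120.5422°W to each:
D 28.8799°N, 119.3760°W: 70.6 mi
E 27.7771°N, 119.8131°W: 86.4 mi
C 29.6704°N, 119.2518°W: 96.2 mi
B 27.4780°N, 121.1549°W: 101.9 mi
A 27.0645°N, 120.8575°W: 124.9 mi
G 30.0219°N, 118.4172°W: 151.3 mi
F 27.4783°N, 122.5996°W: 157.2 mi

D, E, C, B, A, G, F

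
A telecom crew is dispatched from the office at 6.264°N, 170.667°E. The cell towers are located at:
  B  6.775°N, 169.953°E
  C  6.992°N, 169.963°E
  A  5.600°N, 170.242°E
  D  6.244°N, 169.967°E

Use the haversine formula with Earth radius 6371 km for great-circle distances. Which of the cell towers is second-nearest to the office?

Distances from the office (6.264°N, 170.667°E):
D: 77.4 km
A: 87.5 km
B: 97.2 km
C: 112.2 km
The second-nearest is A at 87.5 km.

A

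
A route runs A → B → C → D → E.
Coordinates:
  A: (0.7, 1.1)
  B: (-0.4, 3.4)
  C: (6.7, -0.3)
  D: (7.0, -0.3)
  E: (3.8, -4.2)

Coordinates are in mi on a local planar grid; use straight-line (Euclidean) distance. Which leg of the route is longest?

B–C

Leg distances:
A→B: 2.5 mi
B→C: 8.0 mi
C→D: 0.3 mi
D→E: 5.0 mi
The longest leg is B–C at 8.0 mi.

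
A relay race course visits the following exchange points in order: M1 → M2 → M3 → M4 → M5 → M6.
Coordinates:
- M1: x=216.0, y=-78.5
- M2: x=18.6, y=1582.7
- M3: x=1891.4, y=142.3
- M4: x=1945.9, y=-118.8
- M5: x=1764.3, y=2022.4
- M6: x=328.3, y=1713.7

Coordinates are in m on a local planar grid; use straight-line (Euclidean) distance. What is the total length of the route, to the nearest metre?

Leg distances:
M1→M2: 1672.9 m  (cumulative 1672.9 m)
M2→M3: 2362.7 m  (cumulative 4035.5 m)
M3→M4: 266.7 m  (cumulative 4302.3 m)
M4→M5: 2148.9 m  (cumulative 6451.2 m)
M5→M6: 1468.8 m  (cumulative 7920.0 m)
Total route length ≈ 7920 m.

7920 m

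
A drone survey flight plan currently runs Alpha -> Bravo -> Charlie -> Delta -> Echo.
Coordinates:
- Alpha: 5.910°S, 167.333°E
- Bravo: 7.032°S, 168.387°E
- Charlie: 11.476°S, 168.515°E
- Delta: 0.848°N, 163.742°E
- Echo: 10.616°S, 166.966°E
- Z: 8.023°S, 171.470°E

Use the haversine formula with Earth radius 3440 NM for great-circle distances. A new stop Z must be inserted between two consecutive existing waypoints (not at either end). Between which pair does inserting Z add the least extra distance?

between Charlie and Delta

Added distance for inserting Z between each consecutive pair:
Alpha–Bravo: 378.0 NM
Bravo–Charlie: 197.2 NM
Charlie–Delta: 183.8 NM
Delta–Echo: 299.7 NM
Smallest added distance is 183.8 NM, inserting between Charlie and Delta.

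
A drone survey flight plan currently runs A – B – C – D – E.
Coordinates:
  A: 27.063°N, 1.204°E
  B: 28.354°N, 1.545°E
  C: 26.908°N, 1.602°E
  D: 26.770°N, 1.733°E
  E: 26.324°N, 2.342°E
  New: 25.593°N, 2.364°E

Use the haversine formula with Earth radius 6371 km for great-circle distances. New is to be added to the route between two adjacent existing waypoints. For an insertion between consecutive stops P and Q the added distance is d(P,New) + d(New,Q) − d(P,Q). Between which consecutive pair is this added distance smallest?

Added distance for inserting New between each consecutive pair:
A–B: 370.3 km
B–C: 321.5 km
C–D: 289.9 km
D–E: 148.3 km
Smallest added distance is 148.3 km, inserting between D and E.

between D and E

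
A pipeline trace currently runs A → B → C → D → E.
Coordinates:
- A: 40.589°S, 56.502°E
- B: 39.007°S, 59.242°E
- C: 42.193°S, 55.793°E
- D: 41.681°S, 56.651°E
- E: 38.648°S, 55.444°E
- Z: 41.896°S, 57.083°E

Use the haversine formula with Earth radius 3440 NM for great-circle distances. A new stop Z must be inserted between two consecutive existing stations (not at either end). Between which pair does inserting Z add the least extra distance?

Added distance for inserting Z between each consecutive pair:
A–B: 124.2 NM
B–C: 12.2 NM
C–D: 34.3 NM
D–E: 41.9 NM
Smallest added distance is 12.2 NM, inserting between B and C.

between B and C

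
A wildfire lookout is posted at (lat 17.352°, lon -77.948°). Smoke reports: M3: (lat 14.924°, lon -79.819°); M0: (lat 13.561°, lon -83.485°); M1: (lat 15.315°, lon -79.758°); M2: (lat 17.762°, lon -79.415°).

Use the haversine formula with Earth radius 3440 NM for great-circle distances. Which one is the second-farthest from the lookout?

M3

Distances from the lookout ((lat 17.352°, lon -77.948°)):
M0: 393.0 NM
M3: 181.4 NM
M1: 160.7 NM
M2: 87.5 NM
The second-farthest is M3 at 181.4 NM.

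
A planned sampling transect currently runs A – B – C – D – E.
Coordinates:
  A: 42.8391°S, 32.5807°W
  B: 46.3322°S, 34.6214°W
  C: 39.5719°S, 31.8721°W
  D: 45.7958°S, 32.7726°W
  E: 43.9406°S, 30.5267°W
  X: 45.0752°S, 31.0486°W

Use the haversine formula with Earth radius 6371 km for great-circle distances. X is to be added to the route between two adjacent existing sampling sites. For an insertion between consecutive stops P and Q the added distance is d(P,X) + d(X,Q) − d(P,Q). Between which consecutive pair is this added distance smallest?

between D and E

Added distance for inserting X between each consecutive pair:
A–B: 167.2 km
B–C: 142.1 km
C–D: 76.3 km
D–E: 17.6 km
Smallest added distance is 17.6 km, inserting between D and E.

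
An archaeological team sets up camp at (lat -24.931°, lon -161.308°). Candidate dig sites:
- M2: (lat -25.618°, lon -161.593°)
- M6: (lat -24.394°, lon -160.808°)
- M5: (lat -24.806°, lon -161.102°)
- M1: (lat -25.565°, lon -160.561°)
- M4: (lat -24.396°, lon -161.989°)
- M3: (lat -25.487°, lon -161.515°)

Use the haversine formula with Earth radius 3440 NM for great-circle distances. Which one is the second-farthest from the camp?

Distance to each, sorted:
M1: 55.6 NM
M4: 49.1 NM
M2: 44.1 NM
M6: 42.2 NM
M3: 35.2 NM
M5: 13.5 NM
The second-farthest is M4 at 49.1 NM.

M4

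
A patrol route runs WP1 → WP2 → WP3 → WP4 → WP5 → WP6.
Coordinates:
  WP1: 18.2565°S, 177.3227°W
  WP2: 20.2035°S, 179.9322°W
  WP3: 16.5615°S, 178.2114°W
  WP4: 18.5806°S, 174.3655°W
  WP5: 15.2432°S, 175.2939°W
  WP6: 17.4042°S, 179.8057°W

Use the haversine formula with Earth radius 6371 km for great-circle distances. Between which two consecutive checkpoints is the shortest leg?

Leg distances:
WP1→WP2: 349.2 km
WP2→WP3: 443.8 km
WP3→WP4: 465.4 km
WP4→WP5: 384.0 km
WP5→WP6: 538.1 km
The shortest leg is WP1–WP2 at 349.2 km.

WP1–WP2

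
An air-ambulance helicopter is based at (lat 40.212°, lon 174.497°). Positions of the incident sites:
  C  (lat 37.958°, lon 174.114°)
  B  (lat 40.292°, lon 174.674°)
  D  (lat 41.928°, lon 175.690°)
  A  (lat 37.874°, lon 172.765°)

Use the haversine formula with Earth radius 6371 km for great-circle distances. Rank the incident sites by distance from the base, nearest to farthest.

B, D, C, A

Distances from the base:
B (lat 40.292°, lon 174.674°): 17.5 km
D (lat 41.928°, lon 175.690°): 215.4 km
C (lat 37.958°, lon 174.114°): 252.8 km
A (lat 37.874°, lon 172.765°): 299.9 km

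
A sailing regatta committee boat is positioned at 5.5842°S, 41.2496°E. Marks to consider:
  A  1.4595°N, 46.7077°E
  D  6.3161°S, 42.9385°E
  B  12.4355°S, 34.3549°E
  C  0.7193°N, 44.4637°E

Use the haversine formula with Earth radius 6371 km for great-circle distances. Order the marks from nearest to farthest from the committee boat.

Computing each great-circle distance from 5.5842°S, 41.2496°E:
D 6.3161°S, 42.9385°E: 203.7 km
C 0.7193°N, 44.4637°E: 786.5 km
A 1.4595°N, 46.7077°E: 990.4 km
B 12.4355°S, 34.3549°E: 1073.8 km

D, C, A, B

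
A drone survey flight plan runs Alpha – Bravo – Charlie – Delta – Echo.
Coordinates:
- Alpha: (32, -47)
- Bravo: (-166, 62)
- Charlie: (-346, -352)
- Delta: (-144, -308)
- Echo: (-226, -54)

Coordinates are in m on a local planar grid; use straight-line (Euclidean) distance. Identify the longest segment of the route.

Bravo–Charlie

Leg distances:
Alpha→Bravo: 226.0 m
Bravo→Charlie: 451.4 m
Charlie→Delta: 206.7 m
Delta→Echo: 266.9 m
The longest leg is Bravo–Charlie at 451.4 m.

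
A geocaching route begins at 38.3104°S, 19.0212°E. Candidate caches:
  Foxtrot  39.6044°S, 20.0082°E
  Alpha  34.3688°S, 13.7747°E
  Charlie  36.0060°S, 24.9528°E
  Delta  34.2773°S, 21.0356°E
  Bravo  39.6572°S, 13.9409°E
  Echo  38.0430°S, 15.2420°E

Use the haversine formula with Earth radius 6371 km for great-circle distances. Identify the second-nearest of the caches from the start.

Echo

Distance to each, sorted:
Foxtrot: 167.3 km
Echo: 331.7 km
Bravo: 463.9 km
Delta: 483.4 km
Charlie: 584.6 km
Alpha: 642.4 km
The second-nearest is Echo at 331.7 km.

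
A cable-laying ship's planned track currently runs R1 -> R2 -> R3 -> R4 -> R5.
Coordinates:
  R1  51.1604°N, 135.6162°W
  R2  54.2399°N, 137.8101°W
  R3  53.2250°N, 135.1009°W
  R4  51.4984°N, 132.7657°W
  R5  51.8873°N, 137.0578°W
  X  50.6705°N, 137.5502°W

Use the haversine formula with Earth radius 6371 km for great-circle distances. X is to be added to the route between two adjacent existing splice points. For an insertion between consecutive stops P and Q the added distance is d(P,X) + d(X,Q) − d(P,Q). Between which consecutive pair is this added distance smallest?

Added distance for inserting X between each consecutive pair:
R1–R2: 170.5 km
R2–R3: 516.3 km
R3–R4: 427.5 km
R4–R5: 187.2 km
Smallest added distance is 170.5 km, inserting between R1 and R2.

between R1 and R2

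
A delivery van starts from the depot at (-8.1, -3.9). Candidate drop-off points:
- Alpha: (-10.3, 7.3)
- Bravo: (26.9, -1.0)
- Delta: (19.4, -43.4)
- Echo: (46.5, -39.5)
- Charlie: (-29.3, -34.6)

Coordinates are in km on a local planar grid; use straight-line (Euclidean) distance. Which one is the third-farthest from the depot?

Distance to each, sorted:
Echo: 65.2 km
Delta: 48.1 km
Charlie: 37.3 km
Bravo: 35.1 km
Alpha: 11.4 km
The third-farthest is Charlie at 37.3 km.

Charlie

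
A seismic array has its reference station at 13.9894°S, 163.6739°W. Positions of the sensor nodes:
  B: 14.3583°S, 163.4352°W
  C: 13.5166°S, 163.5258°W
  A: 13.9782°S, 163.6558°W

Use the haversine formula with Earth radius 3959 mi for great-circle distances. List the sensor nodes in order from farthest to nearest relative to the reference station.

C, B, A

Distances from the reference station:
C 13.5166°S, 163.5258°W: 34.1 mi
B 14.3583°S, 163.4352°W: 30.1 mi
A 13.9782°S, 163.6558°W: 1.4 mi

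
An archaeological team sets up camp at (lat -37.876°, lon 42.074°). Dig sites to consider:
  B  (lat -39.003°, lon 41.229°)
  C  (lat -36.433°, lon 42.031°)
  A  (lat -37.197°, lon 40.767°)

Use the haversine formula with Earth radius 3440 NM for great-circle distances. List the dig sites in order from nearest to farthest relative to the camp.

Distances from the camp:
A (lat -37.197°, lon 40.767°): 74.4 NM
B (lat -39.003°, lon 41.229°): 78.5 NM
C (lat -36.433°, lon 42.031°): 86.7 NM

A, B, C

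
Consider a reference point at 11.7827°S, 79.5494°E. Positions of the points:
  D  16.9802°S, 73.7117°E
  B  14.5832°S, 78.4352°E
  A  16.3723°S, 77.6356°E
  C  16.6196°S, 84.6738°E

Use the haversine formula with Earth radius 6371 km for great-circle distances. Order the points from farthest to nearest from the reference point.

Computing each great-circle distance from 11.7827°S, 79.5494°E:
D 16.9802°S, 73.7117°E: 853.8 km
C 16.6196°S, 84.6738°E: 770.8 km
A 16.3723°S, 77.6356°E: 550.5 km
B 14.5832°S, 78.4352°E: 333.9 km

D, C, A, B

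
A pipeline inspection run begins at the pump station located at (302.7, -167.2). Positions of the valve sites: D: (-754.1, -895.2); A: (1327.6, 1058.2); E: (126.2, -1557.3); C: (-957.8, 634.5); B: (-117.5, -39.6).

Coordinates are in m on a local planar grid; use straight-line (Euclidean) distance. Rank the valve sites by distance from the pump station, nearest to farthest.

Distance from the pump station at (302.7, -167.2) to each:
B (-117.5, -39.6): 439.1 m
D (-754.1, -895.2): 1283.3 m
E (126.2, -1557.3): 1401.3 m
C (-957.8, 634.5): 1493.8 m
A (1327.6, 1058.2): 1597.5 m

B, D, E, C, A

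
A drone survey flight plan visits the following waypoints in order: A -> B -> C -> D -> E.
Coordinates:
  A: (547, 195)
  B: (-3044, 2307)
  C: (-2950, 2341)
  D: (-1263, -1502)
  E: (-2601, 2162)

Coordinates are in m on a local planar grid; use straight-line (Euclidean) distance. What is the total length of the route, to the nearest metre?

12364 m

Leg distances:
A→B: 4166.0 m  (cumulative 4166.0 m)
B→C: 100.0 m  (cumulative 4266.0 m)
C→D: 4197.0 m  (cumulative 8463.0 m)
D→E: 3900.7 m  (cumulative 12363.6 m)
Total route length ≈ 12364 m.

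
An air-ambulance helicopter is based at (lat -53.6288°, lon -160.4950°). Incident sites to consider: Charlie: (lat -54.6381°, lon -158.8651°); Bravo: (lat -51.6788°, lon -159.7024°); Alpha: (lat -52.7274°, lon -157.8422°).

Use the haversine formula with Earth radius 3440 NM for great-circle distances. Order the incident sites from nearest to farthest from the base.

Charlie, Alpha, Bravo

Distances from the base:
Charlie (lat -54.6381°, lon -158.8651°): 83.4 NM
Alpha (lat -52.7274°, lon -157.8422°): 109.7 NM
Bravo (lat -51.6788°, lon -159.7024°): 120.6 NM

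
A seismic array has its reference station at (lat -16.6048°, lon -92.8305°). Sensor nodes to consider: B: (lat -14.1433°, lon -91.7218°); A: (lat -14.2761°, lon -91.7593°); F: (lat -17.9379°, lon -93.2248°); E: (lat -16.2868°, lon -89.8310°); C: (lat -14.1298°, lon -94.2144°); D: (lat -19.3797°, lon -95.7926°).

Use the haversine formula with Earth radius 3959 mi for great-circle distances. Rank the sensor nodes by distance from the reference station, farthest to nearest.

D, E, C, B, A, F

Computing each great-circle distance from (lat -16.6048°, lon -92.8305°):
D (lat -19.3797°, lon -95.7926°): 273.2 mi
E (lat -16.2868°, lon -89.8310°): 200.0 mi
C (lat -14.1298°, lon -94.2144°): 194.3 mi
B (lat -14.1433°, lon -91.7218°): 185.4 mi
A (lat -14.2761°, lon -91.7593°): 176.0 mi
F (lat -17.9379°, lon -93.2248°): 95.7 mi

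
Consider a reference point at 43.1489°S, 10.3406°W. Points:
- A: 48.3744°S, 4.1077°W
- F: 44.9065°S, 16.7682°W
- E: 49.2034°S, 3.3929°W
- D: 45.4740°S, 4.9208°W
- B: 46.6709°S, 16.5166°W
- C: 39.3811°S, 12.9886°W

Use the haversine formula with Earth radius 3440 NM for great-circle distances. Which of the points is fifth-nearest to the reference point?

A

Distance to each, sorted:
C: 255.8 NM
D: 271.4 NM
F: 296.8 NM
B: 337.0 NM
A: 407.9 NM
E: 463.9 NM
The fifth-nearest is A at 407.9 NM.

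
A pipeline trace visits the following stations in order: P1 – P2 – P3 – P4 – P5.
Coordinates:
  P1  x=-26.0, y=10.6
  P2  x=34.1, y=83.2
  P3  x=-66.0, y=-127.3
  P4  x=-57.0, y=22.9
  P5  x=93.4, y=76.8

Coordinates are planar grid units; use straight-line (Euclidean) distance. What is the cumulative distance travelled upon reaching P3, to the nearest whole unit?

Leg distances:
P1→P2: 94.2  (cumulative 94.2)
P2→P3: 233.1  (cumulative 327.3)
Cumulative distance at P3 ≈ 327.

327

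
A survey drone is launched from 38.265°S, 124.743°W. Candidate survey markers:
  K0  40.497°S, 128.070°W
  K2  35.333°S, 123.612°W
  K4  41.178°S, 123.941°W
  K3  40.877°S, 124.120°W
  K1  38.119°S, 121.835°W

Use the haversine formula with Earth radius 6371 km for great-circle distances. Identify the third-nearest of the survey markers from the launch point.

Distance to each, sorted:
K1: 254.6 km
K3: 295.3 km
K4: 331.1 km
K2: 341.2 km
K0: 378.6 km
The third-nearest is K4 at 331.1 km.

K4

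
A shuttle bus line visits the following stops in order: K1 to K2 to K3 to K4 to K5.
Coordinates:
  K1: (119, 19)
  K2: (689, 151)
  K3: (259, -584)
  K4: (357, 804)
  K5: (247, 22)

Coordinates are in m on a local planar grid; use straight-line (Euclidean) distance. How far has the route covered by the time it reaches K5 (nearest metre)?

Leg distances:
K1→K2: 585.1 m  (cumulative 585.1 m)
K2→K3: 851.5 m  (cumulative 1436.6 m)
K3→K4: 1391.5 m  (cumulative 2828.1 m)
K4→K5: 789.7 m  (cumulative 3617.8 m)
Cumulative distance at K5 ≈ 3618 m.

3618 m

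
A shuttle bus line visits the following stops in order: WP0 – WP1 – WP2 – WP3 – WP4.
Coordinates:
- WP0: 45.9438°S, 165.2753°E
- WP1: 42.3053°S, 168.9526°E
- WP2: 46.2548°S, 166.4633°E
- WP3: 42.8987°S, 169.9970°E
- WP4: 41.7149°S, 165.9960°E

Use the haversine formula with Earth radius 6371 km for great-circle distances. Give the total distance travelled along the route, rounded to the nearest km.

1802 km

Leg distances:
WP0→WP1: 499.7 km  (cumulative 499.7 km)
WP1→WP2: 481.7 km  (cumulative 981.5 km)
WP2→WP3: 466.4 km  (cumulative 1447.8 km)
WP3→WP4: 354.3 km  (cumulative 1802.2 km)
Total route length ≈ 1802 km.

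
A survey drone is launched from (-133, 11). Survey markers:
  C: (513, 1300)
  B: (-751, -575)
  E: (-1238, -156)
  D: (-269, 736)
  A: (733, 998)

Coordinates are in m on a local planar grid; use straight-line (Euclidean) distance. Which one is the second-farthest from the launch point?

Distance to each, sorted:
C: 1441.8 m
A: 1313.1 m
E: 1117.5 m
B: 851.7 m
D: 737.6 m
The second-farthest is A at 1313.1 m.

A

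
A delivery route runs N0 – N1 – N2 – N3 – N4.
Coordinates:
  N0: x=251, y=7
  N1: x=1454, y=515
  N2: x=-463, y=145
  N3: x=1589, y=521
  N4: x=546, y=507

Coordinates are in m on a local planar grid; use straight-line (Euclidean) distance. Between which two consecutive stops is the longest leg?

N2–N3

Leg distances:
N0→N1: 1305.9 m
N1→N2: 1952.4 m
N2→N3: 2086.2 m
N3→N4: 1043.1 m
The longest leg is N2–N3 at 2086.2 m.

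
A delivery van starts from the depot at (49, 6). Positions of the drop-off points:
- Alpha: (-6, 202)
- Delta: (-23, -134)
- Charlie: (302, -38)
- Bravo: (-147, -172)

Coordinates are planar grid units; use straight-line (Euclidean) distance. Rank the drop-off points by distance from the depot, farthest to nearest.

Distance from the depot at (49, 6) to each:
Bravo (-147, -172): 264.8
Charlie (302, -38): 256.8
Alpha (-6, 202): 203.6
Delta (-23, -134): 157.4

Bravo, Charlie, Alpha, Delta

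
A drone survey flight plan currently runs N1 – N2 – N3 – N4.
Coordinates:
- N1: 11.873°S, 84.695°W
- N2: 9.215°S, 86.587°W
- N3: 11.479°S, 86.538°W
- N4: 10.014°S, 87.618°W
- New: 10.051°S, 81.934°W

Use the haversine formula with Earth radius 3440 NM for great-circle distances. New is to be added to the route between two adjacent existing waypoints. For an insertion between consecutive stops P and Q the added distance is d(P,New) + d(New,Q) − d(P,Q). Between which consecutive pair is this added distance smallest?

Added distance for inserting New between each consecutive pair:
N1–N2: 281.3 NM
N2–N3: 428.8 NM
N3–N4: 512.2 NM
Smallest added distance is 281.3 NM, inserting between N1 and N2.

between N1 and N2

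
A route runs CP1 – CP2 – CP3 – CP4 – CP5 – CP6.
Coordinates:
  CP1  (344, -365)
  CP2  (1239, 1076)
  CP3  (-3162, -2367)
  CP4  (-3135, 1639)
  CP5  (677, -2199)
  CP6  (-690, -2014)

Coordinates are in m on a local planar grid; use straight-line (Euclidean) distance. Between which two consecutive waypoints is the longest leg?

Leg distances:
CP1→CP2: 1696.3 m
CP2→CP3: 5587.8 m
CP3→CP4: 4006.1 m
CP4→CP5: 5409.4 m
CP5→CP6: 1379.5 m
The longest leg is CP2–CP3 at 5587.8 m.

CP2–CP3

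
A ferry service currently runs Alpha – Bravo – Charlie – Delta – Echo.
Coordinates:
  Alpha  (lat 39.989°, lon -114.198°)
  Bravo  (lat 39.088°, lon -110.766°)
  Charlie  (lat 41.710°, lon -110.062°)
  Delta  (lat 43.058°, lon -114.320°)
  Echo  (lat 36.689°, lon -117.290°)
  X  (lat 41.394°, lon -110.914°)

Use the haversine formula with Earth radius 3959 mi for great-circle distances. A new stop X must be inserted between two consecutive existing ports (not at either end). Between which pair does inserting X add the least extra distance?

Added distance for inserting X between each consecutive pair:
Alpha–Bravo: 163.9 mi
Bravo–Charlie: 23.8 mi
Charlie–Delta: 21.5 mi
Delta–Echo: 213.2 mi
Smallest added distance is 21.5 mi, inserting between Charlie and Delta.

between Charlie and Delta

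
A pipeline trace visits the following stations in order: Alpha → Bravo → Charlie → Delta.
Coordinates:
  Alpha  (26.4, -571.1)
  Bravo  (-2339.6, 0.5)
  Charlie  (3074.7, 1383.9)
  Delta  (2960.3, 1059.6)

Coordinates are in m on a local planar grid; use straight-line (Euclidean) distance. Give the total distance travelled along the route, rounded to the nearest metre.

8366 m

Leg distances:
Alpha→Bravo: 2434.1 m  (cumulative 2434.1 m)
Bravo→Charlie: 5588.2 m  (cumulative 8022.3 m)
Charlie→Delta: 343.9 m  (cumulative 8366.2 m)
Total route length ≈ 8366 m.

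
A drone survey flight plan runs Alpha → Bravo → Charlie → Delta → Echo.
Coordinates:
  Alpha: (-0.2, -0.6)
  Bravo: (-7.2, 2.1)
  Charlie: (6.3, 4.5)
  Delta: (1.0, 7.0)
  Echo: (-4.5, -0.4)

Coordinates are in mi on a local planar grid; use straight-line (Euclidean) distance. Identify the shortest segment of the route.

Leg distances:
Alpha→Bravo: 7.5 mi
Bravo→Charlie: 13.7 mi
Charlie→Delta: 5.9 mi
Delta→Echo: 9.2 mi
The shortest leg is Charlie–Delta at 5.9 mi.

Charlie–Delta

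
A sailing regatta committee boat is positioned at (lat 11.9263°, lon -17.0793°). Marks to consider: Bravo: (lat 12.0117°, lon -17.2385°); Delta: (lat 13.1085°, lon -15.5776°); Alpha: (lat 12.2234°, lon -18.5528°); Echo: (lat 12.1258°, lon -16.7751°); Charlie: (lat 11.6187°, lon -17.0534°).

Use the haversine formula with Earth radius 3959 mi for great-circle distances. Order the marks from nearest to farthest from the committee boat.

Distances from the committee boat:
Bravo (lat 12.0117°, lon -17.2385°): 12.3 mi
Charlie (lat 11.6187°, lon -17.0534°): 21.3 mi
Echo (lat 12.1258°, lon -16.7751°): 24.8 mi
Alpha (lat 12.2234°, lon -18.5528°): 101.7 mi
Delta (lat 13.1085°, lon -15.5776°): 130.1 mi

Bravo, Charlie, Echo, Alpha, Delta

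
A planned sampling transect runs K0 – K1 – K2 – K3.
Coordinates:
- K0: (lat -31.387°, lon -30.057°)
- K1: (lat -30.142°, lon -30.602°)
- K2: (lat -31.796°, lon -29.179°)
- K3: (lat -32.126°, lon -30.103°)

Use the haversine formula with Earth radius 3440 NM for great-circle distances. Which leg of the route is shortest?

Leg distances:
K0→K1: 79.9 NM
K1→K2: 123.4 NM
K2→K3: 51.1 NM
The shortest leg is K2–K3 at 51.1 NM.

K2–K3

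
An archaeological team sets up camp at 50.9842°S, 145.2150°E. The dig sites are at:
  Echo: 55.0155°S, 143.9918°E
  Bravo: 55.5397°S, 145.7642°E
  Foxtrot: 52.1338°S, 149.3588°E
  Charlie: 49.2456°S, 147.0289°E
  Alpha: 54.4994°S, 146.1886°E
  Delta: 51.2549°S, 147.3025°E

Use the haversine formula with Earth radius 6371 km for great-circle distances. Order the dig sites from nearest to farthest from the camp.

Delta, Charlie, Foxtrot, Alpha, Echo, Bravo

Distance from the camp at 50.9842°S, 145.2150°E to each:
Delta 51.2549°S, 147.3025°E: 148.8 km
Charlie 49.2456°S, 147.0289°E: 232.6 km
Foxtrot 52.1338°S, 149.3588°E: 313.6 km
Alpha 54.4994°S, 146.1886°E: 396.3 km
Echo 55.0155°S, 143.9918°E: 455.7 km
Bravo 55.5397°S, 145.7642°E: 507.9 km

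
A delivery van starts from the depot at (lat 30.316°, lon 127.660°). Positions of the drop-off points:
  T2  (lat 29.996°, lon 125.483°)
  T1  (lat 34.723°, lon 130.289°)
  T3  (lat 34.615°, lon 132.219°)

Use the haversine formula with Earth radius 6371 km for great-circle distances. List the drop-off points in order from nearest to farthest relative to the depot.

Distance from the depot at (lat 30.316°, lon 127.660°) to each:
T2 (lat 29.996°, lon 125.483°): 212.3 km
T1 (lat 34.723°, lon 130.289°): 548.5 km
T3 (lat 34.615°, lon 132.219°): 641.3 km

T2, T1, T3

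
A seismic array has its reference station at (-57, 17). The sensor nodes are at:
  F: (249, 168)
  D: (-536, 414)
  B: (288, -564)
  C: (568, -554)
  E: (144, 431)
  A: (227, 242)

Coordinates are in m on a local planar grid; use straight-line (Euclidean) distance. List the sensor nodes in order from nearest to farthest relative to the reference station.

Distance from the reference station at (-57, 17) to each:
F (249, 168): 341.2 m
A (227, 242): 362.3 m
E (144, 431): 460.2 m
D (-536, 414): 622.1 m
B (288, -564): 675.7 m
C (568, -554): 846.6 m

F, A, E, D, B, C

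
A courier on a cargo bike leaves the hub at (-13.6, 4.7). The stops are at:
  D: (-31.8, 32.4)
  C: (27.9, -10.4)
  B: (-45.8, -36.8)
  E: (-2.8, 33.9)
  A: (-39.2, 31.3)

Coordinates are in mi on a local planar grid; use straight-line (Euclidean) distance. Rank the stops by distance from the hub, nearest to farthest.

Distances from the hub:
E (-2.8, 33.9): 31.1 mi
D (-31.8, 32.4): 33.1 mi
A (-39.2, 31.3): 36.9 mi
C (27.9, -10.4): 44.2 mi
B (-45.8, -36.8): 52.5 mi

E, D, A, C, B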